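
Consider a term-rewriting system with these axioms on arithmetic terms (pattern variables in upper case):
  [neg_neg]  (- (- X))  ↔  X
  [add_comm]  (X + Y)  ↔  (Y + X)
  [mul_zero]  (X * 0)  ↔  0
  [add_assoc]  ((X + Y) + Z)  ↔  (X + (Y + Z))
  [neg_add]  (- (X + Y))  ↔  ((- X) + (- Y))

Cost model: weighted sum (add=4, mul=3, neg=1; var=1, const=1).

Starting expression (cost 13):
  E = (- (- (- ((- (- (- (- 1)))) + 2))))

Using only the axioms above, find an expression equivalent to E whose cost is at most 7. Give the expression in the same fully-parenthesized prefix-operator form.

1. [neg_neg →] (- (- ((- (- (- (- 1)))) + 2)))  →  ((- (- (- (- 1)))) + 2);  E = (- ((- (- (- (- 1)))) + 2))
2. [neg_neg →] (- (- 1))  →  1;  E = (- ((- (- 1)) + 2))
3. [neg_neg →] (- (- 1))  →  1;  cost 7 ≤ 7, done

(- (1 + 2))   [cost 7]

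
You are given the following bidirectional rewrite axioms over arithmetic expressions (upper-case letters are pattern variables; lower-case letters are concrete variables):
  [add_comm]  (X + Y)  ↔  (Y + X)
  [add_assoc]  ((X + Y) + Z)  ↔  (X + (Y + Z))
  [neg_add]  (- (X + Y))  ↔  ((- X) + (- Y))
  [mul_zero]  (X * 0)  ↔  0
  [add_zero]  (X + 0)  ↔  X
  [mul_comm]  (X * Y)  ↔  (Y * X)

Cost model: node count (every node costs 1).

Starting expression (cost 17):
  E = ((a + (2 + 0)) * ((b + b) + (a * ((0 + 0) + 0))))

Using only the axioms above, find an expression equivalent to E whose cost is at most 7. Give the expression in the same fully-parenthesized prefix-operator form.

((a + 2) * (b + b))   [cost 7]

(1) (0 + 0)  =[add_zero →]=  0    ⊢ ((a + (2 + 0)) * ((b + b) + (a * (0 + 0))))
(2) (0 + 0)  =[add_zero →]=  0    ⊢ ((a + (2 + 0)) * ((b + b) + (a * 0)))
(3) (a * 0)  =[mul_zero →]=  0    ⊢ ((a + (2 + 0)) * ((b + b) + 0))
(4) (2 + 0)  =[add_zero →]=  2    ⊢ ((a + 2) * ((b + b) + 0))
(5) ((b + b) + 0)  =[add_zero →]=  (b + b)    ⊢ cost 7, within 7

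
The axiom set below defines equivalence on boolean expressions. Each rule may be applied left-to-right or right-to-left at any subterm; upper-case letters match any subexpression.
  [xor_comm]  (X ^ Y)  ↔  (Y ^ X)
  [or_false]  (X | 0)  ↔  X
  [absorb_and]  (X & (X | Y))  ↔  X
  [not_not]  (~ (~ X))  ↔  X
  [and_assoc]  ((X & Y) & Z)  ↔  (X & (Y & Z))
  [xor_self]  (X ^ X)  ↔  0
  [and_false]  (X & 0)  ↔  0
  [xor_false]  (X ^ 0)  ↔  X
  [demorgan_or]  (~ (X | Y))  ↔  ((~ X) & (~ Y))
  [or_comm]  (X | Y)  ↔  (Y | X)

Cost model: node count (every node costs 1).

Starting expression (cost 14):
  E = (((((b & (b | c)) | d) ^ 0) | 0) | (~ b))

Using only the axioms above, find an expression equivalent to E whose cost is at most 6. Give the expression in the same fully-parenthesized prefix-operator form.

step 1: absorb_and (→) rewrites (b & (b | c)) into b, now ((((b | d) ^ 0) | 0) | (~ b))
step 2: xor_false (→) rewrites ((b | d) ^ 0) into (b | d), now (((b | d) | 0) | (~ b))
step 3: or_false (→) rewrites ((b | d) | 0) into (b | d), reaching cost 6 (bound 6)

((b | d) | (~ b))   [cost 6]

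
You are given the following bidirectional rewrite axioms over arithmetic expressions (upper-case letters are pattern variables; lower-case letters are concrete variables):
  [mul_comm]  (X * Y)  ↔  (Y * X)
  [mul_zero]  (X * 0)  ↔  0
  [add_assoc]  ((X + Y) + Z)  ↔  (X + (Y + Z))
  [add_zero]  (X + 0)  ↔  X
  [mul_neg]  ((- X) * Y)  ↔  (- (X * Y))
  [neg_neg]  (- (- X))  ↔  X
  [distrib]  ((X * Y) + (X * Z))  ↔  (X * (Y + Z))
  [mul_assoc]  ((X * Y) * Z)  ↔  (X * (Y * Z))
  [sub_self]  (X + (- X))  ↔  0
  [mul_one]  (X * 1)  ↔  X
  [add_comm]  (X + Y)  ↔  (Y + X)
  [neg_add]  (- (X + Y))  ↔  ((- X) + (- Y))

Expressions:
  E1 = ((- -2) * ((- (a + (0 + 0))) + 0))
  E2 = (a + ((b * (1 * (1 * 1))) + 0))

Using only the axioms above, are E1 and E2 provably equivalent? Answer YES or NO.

NO

All listed rules preserve value, hence provable equivalence implies equal values everywhere; look for a separating assignment.
a=0, b=1 gives E1 ↦ 0, E2 ↦ 1; values differ ⇒ not provably equivalent.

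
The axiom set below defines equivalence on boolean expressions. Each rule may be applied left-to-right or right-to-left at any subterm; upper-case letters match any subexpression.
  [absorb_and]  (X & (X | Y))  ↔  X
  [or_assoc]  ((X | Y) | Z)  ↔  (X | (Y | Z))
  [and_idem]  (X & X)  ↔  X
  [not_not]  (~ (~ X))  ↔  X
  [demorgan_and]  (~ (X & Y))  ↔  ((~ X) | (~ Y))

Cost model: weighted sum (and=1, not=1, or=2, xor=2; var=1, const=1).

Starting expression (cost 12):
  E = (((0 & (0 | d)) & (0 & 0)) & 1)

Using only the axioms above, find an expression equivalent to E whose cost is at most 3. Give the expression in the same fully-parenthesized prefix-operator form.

step 1: absorb_and (→) rewrites (0 & (0 | d)) into 0, now ((0 & (0 & 0)) & 1)
step 2: and_idem (→) rewrites (0 & 0) into 0, now ((0 & 0) & 1)
step 3: and_idem (→) rewrites (0 & 0) into 0, reaching cost 3 (bound 3)

(0 & 1)   [cost 3]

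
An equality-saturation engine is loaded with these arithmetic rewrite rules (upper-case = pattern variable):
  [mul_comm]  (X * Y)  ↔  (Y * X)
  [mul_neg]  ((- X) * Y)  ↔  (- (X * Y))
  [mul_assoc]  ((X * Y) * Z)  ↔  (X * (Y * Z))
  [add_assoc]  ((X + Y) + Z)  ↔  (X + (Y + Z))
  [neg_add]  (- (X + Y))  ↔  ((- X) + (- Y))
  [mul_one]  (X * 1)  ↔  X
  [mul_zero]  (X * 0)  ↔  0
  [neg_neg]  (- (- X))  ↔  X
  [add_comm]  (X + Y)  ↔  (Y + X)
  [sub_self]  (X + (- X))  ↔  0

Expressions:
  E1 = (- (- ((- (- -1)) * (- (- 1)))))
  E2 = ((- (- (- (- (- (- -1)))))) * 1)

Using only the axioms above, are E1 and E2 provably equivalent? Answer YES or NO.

YES

step 1: neg_neg (→) rewrites (- (- 1)) into 1, now (- (- ((- (- -1)) * 1)))
step 2: mul_one (→) rewrites ((- (- -1)) * 1) into (- (- -1)), now (- (- (- (- -1))))
step 3: neg_neg (←) rewrites -1 into (- (- -1)), now (- (- (- (- (- (- -1))))))
step 4: mul_one (←) rewrites (- (- (- (- (- (- -1)))))) into ((- (- (- (- (- (- -1)))))) * 1), which is E2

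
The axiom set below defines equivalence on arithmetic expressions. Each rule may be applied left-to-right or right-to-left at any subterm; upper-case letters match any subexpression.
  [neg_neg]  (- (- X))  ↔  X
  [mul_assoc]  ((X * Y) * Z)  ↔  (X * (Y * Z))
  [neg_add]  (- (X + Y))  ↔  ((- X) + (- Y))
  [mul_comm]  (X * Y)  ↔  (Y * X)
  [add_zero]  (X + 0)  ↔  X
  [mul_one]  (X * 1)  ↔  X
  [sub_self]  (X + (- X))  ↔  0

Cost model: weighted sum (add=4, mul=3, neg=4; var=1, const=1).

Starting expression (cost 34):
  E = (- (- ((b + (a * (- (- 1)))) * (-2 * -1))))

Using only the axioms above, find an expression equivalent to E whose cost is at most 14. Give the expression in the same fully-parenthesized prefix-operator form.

(1) (- (- 1))  =[neg_neg →]=  1    ⊢ (- (- ((b + (a * 1)) * (-2 * -1))))
(2) (- (- ((b + (a * 1)) * (-2 * -1))))  =[neg_neg →]=  ((b + (a * 1)) * (-2 * -1))
(3) (a * 1)  =[mul_one →]=  a    ⊢ cost 14, within 14

((b + a) * (-2 * -1))   [cost 14]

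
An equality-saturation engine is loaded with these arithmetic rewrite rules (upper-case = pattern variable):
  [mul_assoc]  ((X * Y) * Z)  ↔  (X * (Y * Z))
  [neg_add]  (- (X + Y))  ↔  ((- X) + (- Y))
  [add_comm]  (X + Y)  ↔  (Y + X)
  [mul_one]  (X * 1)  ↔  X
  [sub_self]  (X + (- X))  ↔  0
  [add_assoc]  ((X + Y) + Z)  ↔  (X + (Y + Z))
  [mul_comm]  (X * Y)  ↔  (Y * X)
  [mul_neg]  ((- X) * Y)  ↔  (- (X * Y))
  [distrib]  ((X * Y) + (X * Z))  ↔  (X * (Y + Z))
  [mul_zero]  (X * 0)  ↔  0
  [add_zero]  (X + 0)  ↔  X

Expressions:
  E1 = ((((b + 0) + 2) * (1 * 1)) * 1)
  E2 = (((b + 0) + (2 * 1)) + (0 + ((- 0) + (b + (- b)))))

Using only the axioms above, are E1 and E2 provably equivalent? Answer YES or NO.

YES

(1) ((((b + 0) + 2) * (1 * 1)) * 1)  =[mul_one →]=  (((b + 0) + 2) * (1 * 1))
(2) (b + 0)  =[add_zero →]=  b    ⊢ ((b + 2) * (1 * 1))
(3) (1 * 1)  =[mul_one →]=  1    ⊢ ((b + 2) * 1)
(4) ((b + 2) * 1)  =[mul_one →]=  (b + 2)
(5) b  =[add_zero ←]=  (b + 0)    ⊢ ((b + 0) + 2)
(6) ((b + 0) + 2)  =[add_zero ←]=  (((b + 0) + 2) + 0)
(7) 2  =[mul_one ←]=  (2 * 1)    ⊢ (((b + 0) + (2 * 1)) + 0)
(8) 0  =[sub_self ←]=  (0 + (- 0))    ⊢ (((b + 0) + (2 * 1)) + (0 + (- 0)))
(9) (- 0)  =[add_zero ←]=  ((- 0) + 0)    ⊢ (((b + 0) + (2 * 1)) + (0 + ((- 0) + 0)))
(10) 0  =[sub_self ←]=  (b + (- b))    ⊢ E2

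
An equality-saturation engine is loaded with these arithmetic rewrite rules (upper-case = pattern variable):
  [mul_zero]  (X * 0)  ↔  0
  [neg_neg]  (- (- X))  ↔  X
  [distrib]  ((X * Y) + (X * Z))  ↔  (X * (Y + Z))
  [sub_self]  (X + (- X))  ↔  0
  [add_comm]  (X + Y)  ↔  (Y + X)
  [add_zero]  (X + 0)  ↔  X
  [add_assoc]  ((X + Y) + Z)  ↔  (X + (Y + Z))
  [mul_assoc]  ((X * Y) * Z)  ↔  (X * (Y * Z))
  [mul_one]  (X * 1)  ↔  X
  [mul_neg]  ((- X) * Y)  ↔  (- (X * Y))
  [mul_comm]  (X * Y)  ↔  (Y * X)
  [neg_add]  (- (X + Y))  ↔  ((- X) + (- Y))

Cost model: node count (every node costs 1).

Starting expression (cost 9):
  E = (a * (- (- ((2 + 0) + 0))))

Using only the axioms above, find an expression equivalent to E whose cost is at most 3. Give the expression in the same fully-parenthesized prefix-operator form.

step 1: neg_neg (→) rewrites (- (- ((2 + 0) + 0))) into ((2 + 0) + 0), now (a * ((2 + 0) + 0))
step 2: add_zero (→) rewrites (2 + 0) into 2, now (a * (2 + 0))
step 3: add_zero (→) rewrites (2 + 0) into 2, reaching cost 3 (bound 3)

(a * 2)   [cost 3]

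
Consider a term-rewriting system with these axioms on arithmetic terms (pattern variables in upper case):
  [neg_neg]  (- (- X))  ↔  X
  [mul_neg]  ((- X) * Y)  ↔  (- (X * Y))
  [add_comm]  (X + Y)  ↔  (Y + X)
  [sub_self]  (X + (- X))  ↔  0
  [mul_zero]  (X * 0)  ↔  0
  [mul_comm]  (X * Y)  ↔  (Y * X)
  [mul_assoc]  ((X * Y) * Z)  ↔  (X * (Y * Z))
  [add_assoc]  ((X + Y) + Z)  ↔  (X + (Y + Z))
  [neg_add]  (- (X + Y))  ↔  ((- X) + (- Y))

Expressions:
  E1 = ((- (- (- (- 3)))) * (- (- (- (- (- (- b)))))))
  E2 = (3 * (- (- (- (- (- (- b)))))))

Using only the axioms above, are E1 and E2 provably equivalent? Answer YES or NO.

1. [neg_neg →] (- (- (- (- (- (- b))))))  →  (- (- (- (- b))));  E1 = ((- (- (- (- 3)))) * (- (- (- (- b)))))
2. [neg_neg →] (- (- (- 3)))  →  (- 3);  E1 = ((- (- 3)) * (- (- (- (- b)))))
3. [neg_neg →] (- (- (- (- b))))  →  (- (- b));  E1 = ((- (- 3)) * (- (- b)))
4. [neg_neg →] (- (- b))  →  b;  E1 = ((- (- 3)) * b)
5. [neg_neg →] (- (- 3))  →  3;  E1 = (3 * b)
6. [neg_neg ←] b  →  (- (- b));  E1 = (3 * (- (- b)))
7. [neg_neg ←] (- (- b))  →  (- (- (- (- b))));  E1 = (3 * (- (- (- (- b)))))
8. [neg_neg ←] (- (- b))  →  (- (- (- (- b))));  this is E2

YES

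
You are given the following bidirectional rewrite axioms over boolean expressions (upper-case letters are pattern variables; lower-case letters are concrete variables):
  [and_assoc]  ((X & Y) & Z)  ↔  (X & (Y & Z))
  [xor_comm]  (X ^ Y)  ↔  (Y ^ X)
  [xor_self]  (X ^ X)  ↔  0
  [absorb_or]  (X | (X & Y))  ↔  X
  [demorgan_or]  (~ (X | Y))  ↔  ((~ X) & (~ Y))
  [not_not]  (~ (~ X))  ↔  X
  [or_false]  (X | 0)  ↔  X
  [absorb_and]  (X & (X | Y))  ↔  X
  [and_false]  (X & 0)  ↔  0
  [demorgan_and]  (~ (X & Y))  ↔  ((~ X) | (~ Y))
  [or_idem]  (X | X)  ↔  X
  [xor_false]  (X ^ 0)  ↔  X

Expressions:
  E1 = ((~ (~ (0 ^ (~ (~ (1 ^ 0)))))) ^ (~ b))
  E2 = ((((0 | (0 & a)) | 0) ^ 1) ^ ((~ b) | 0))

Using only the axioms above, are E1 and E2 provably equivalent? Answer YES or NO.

(1) (~ (~ (1 ^ 0)))  =[not_not →]=  (1 ^ 0)    ⊢ ((~ (~ (0 ^ (1 ^ 0)))) ^ (~ b))
(2) (~ (~ (0 ^ (1 ^ 0))))  =[not_not →]=  (0 ^ (1 ^ 0))    ⊢ ((0 ^ (1 ^ 0)) ^ (~ b))
(3) (1 ^ 0)  =[xor_false →]=  1    ⊢ ((0 ^ 1) ^ (~ b))
(4) 0  =[or_idem ←]=  (0 | 0)    ⊢ (((0 | 0) ^ 1) ^ (~ b))
(5) (~ b)  =[or_false ←]=  ((~ b) | 0)    ⊢ (((0 | 0) ^ 1) ^ ((~ b) | 0))
(6) 0  =[absorb_or ←]=  (0 | (0 & a))    ⊢ E2

YES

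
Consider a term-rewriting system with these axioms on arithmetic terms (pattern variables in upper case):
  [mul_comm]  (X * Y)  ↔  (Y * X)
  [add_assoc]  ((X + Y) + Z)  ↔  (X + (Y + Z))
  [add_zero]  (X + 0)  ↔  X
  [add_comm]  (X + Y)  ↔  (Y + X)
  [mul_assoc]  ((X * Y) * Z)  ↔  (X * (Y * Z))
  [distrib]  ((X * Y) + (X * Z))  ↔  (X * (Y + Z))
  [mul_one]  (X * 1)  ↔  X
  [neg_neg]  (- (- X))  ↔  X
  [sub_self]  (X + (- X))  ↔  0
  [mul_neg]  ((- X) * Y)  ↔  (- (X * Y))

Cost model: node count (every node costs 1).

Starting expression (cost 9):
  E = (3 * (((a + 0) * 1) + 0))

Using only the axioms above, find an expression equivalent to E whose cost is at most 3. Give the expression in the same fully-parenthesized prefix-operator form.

1. [add_zero →] (a + 0)  →  a;  E = (3 * ((a * 1) + 0))
2. [mul_one →] (a * 1)  →  a;  E = (3 * (a + 0))
3. [add_zero →] (a + 0)  →  a;  cost 3 ≤ 3, done

(3 * a)   [cost 3]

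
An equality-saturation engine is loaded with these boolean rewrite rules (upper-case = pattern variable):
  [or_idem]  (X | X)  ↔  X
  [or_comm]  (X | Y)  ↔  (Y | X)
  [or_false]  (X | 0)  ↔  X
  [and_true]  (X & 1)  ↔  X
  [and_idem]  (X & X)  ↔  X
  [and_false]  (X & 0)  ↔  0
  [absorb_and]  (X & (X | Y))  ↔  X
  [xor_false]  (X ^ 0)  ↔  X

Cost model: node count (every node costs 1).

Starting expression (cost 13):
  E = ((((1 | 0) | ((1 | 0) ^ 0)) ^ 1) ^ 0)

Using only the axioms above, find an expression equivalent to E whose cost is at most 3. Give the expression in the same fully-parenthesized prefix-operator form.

1. [xor_false →] ((((1 | 0) | ((1 | 0) ^ 0)) ^ 1) ^ 0)  →  (((1 | 0) | ((1 | 0) ^ 0)) ^ 1)
2. [xor_false →] ((1 | 0) ^ 0)  →  (1 | 0);  E = (((1 | 0) | (1 | 0)) ^ 1)
3. [or_idem →] ((1 | 0) | (1 | 0))  →  (1 | 0);  E = ((1 | 0) ^ 1)
4. [or_false →] (1 | 0)  →  1;  cost 3 ≤ 3, done

(1 ^ 1)   [cost 3]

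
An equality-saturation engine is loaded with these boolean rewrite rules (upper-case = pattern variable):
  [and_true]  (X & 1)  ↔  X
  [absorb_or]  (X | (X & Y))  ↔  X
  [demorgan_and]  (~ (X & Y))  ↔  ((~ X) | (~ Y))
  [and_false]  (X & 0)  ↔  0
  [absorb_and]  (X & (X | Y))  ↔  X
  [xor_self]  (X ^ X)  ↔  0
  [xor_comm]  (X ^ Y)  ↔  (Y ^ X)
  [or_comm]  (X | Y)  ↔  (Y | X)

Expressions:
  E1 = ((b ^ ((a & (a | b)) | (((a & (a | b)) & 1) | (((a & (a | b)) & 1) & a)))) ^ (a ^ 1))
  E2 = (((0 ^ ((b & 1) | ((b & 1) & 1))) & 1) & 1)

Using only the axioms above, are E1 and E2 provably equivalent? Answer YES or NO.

NO

The axioms are sound identities: if E1 ↔* E2 then E1 and E2 evaluate identically under any assignment.
Under a=0, b=0: E1 evaluates to 1, E2 to 0. Distinct ⇒ no rewrite sequence connects them.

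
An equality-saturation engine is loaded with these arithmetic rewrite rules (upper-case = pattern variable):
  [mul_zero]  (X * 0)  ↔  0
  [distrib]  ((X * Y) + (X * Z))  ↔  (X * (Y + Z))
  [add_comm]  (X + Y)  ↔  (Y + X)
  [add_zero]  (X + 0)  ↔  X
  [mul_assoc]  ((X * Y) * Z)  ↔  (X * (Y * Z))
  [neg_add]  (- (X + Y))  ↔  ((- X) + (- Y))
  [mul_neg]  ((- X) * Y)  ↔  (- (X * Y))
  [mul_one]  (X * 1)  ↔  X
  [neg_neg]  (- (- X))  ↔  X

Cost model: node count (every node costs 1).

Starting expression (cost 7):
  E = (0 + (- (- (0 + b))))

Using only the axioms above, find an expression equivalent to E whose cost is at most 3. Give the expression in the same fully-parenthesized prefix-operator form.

(1) (0 + (- (- (0 + b))))  =[add_comm →]=  ((- (- (0 + b))) + 0)
(2) (- (- (0 + b)))  =[neg_neg →]=  (0 + b)    ⊢ ((0 + b) + 0)
(3) ((0 + b) + 0)  =[add_zero →]=  (0 + b)    ⊢ cost 3, within 3

(0 + b)   [cost 3]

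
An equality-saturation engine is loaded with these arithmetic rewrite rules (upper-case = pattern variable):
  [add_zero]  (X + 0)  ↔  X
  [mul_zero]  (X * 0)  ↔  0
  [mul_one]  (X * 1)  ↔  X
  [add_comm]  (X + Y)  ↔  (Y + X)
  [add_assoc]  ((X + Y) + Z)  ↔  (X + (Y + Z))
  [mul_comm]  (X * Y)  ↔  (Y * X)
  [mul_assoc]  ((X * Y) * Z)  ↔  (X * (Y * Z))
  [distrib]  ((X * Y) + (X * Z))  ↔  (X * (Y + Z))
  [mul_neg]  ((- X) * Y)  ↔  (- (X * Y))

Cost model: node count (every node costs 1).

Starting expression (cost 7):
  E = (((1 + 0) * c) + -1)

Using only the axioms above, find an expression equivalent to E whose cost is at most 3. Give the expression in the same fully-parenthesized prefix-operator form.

step 1: add_zero (→) rewrites (1 + 0) into 1, now ((1 * c) + -1)
step 2: mul_comm (→) rewrites (1 * c) into (c * 1), now ((c * 1) + -1)
step 3: mul_one (→) rewrites (c * 1) into c, reaching cost 3 (bound 3)

(c + -1)   [cost 3]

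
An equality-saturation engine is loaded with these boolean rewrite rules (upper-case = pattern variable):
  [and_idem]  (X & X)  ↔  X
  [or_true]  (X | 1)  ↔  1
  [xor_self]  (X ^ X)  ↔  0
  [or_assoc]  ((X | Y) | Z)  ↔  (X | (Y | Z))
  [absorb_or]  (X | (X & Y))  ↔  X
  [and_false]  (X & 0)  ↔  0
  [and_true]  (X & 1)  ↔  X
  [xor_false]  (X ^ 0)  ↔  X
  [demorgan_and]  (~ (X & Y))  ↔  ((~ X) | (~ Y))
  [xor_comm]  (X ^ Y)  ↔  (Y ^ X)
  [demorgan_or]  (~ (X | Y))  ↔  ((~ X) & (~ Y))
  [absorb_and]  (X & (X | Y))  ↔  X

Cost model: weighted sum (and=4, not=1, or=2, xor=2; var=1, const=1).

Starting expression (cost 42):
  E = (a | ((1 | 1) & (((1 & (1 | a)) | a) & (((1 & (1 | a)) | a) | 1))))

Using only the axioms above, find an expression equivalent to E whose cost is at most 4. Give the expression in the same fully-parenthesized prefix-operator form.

(a | 1)   [cost 4]

1. [absorb_and →] (((1 & (1 | a)) | a) & (((1 & (1 | a)) | a) | 1))  →  ((1 & (1 | a)) | a);  E = (a | ((1 | 1) & ((1 & (1 | a)) | a)))
2. [absorb_and →] (1 & (1 | a))  →  1;  E = (a | ((1 | 1) & (1 | a)))
3. [or_true →] (1 | 1)  →  1;  E = (a | (1 & (1 | a)))
4. [absorb_and →] (1 & (1 | a))  →  1;  cost 4 ≤ 4, done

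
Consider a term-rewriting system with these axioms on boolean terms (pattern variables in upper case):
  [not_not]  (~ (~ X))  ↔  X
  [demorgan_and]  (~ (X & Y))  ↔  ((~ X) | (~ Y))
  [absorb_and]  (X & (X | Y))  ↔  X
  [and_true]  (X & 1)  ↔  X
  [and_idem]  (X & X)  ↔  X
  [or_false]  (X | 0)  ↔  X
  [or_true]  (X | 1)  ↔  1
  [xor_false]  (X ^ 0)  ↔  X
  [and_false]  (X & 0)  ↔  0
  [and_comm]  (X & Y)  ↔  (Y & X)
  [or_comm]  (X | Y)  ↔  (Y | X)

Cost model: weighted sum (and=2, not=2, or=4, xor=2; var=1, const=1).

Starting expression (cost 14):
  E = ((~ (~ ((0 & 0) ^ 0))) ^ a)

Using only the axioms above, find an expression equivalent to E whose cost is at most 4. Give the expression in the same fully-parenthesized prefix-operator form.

step 1: and_idem (→) rewrites (0 & 0) into 0, now ((~ (~ (0 ^ 0))) ^ a)
step 2: xor_false (→) rewrites (0 ^ 0) into 0, now ((~ (~ 0)) ^ a)
step 3: not_not (→) rewrites (~ (~ 0)) into 0, reaching cost 4 (bound 4)

(0 ^ a)   [cost 4]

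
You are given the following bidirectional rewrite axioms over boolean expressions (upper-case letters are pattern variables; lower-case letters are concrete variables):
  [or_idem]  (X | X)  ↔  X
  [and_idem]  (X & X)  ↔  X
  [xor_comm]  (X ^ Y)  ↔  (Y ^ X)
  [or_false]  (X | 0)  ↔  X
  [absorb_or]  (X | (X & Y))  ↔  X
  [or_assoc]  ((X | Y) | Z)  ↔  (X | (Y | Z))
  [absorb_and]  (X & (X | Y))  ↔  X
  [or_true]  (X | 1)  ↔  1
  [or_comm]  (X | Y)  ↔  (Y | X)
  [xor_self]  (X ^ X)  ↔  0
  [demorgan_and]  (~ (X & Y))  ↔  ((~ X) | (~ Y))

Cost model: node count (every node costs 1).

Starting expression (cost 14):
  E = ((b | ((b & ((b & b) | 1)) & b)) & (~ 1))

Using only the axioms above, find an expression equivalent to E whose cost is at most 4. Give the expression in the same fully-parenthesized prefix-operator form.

1. [and_idem →] (b & b)  →  b;  E = ((b | ((b & (b | 1)) & b)) & (~ 1))
2. [absorb_and →] (b & (b | 1))  →  b;  E = ((b | (b & b)) & (~ 1))
3. [absorb_or →] (b | (b & b))  →  b;  cost 4 ≤ 4, done

(b & (~ 1))   [cost 4]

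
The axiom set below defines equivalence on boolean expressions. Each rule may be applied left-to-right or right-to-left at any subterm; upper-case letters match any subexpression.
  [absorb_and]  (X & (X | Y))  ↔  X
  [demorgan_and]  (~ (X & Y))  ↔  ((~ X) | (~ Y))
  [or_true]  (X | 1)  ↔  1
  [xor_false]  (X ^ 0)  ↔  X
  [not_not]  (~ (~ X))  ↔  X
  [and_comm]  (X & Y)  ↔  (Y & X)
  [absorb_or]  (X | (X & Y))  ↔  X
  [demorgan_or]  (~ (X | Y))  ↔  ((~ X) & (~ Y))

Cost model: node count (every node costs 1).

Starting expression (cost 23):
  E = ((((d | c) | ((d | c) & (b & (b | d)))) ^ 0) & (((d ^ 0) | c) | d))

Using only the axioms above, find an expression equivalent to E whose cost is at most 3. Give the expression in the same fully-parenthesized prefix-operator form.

(d | c)   [cost 3]

(1) (((d | c) | ((d | c) & (b & (b | d)))) ^ 0)  =[xor_false →]=  ((d | c) | ((d | c) & (b & (b | d))))    ⊢ (((d | c) | ((d | c) & (b & (b | d)))) & (((d ^ 0) | c) | d))
(2) (b & (b | d))  =[absorb_and →]=  b    ⊢ (((d | c) | ((d | c) & b)) & (((d ^ 0) | c) | d))
(3) ((d | c) | ((d | c) & b))  =[absorb_or →]=  (d | c)    ⊢ ((d | c) & (((d ^ 0) | c) | d))
(4) (d ^ 0)  =[xor_false →]=  d    ⊢ ((d | c) & ((d | c) | d))
(5) ((d | c) & ((d | c) | d))  =[absorb_and →]=  (d | c)    ⊢ cost 3, within 3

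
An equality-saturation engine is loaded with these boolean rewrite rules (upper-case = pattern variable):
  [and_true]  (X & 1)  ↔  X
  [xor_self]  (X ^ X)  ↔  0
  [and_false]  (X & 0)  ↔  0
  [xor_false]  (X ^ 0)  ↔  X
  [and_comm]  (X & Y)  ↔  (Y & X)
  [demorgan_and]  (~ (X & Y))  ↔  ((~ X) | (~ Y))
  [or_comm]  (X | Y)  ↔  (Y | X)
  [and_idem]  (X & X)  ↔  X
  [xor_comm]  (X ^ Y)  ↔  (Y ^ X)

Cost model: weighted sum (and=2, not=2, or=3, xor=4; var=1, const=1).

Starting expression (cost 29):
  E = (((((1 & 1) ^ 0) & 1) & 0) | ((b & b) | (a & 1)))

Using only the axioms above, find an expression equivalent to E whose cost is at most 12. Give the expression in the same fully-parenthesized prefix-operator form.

((b | a) | (1 & 0))   [cost 12]

step 1: and_idem (→) rewrites (1 & 1) into 1, now ((((1 ^ 0) & 1) & 0) | ((b & b) | (a & 1)))
step 2: xor_false (→) rewrites (1 ^ 0) into 1, now (((1 & 1) & 0) | ((b & b) | (a & 1)))
step 3: and_true (→) rewrites (a & 1) into a, now (((1 & 1) & 0) | ((b & b) | a))
step 4: and_true (→) rewrites (1 & 1) into 1, now ((1 & 0) | ((b & b) | a))
step 5: or_comm (→) rewrites ((1 & 0) | ((b & b) | a)) into (((b & b) | a) | (1 & 0))
step 6: and_idem (→) rewrites (b & b) into b, reaching cost 12 (bound 12)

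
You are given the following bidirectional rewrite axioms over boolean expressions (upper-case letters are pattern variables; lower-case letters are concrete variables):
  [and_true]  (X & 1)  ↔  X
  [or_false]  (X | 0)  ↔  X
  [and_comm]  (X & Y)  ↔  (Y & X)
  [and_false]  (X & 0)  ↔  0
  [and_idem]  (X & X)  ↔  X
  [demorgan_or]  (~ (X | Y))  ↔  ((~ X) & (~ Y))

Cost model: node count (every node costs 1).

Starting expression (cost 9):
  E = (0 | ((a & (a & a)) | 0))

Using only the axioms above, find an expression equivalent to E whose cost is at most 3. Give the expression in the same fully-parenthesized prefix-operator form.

step 1: and_idem (→) rewrites (a & a) into a, now (0 | ((a & a) | 0))
step 2: and_idem (→) rewrites (a & a) into a, now (0 | (a | 0))
step 3: or_false (→) rewrites (a | 0) into a, reaching cost 3 (bound 3)

(0 | a)   [cost 3]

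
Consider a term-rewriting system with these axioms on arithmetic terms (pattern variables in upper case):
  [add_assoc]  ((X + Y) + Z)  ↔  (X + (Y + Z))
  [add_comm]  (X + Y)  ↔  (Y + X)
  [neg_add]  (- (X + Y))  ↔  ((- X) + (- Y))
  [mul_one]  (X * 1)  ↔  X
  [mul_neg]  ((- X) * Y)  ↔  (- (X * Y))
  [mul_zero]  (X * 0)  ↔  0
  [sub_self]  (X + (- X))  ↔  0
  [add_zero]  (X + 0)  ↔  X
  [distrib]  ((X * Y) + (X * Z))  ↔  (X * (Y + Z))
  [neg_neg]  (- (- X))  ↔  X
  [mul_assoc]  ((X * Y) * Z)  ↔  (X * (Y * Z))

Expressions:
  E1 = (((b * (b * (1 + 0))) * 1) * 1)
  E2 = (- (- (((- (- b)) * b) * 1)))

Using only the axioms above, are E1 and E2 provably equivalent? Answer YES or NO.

1. [add_zero →] (1 + 0)  →  1;  E1 = (((b * (b * 1)) * 1) * 1)
2. [mul_one →] ((b * (b * 1)) * 1)  →  (b * (b * 1));  E1 = ((b * (b * 1)) * 1)
3. [mul_one →] ((b * (b * 1)) * 1)  →  (b * (b * 1))
4. [mul_one →] (b * 1)  →  b;  E1 = (b * b)
5. [neg_neg ←] (b * b)  →  (- (- (b * b)))
6. [neg_neg ←] b  →  (- (- b));  E1 = (- (- ((- (- b)) * b)))
7. [mul_one ←] ((- (- b)) * b)  →  (((- (- b)) * b) * 1);  this is E2

YES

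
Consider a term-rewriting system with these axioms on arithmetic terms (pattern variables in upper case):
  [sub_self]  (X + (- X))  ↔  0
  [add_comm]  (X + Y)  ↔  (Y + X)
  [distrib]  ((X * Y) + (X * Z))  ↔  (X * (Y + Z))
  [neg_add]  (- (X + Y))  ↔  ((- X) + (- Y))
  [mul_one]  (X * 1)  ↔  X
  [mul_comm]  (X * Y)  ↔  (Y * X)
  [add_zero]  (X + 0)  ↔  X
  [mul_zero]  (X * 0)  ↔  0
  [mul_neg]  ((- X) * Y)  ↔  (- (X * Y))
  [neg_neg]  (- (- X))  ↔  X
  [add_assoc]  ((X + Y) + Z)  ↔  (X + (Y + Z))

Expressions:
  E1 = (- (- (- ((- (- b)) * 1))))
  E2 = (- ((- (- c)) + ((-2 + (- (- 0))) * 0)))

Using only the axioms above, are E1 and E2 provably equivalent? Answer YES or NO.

The axioms are sound identities: if E1 ↔* E2 then E1 and E2 evaluate identically under any assignment.
Under b=0, c=1: E1 evaluates to 0, E2 to -1. Distinct ⇒ no rewrite sequence connects them.

NO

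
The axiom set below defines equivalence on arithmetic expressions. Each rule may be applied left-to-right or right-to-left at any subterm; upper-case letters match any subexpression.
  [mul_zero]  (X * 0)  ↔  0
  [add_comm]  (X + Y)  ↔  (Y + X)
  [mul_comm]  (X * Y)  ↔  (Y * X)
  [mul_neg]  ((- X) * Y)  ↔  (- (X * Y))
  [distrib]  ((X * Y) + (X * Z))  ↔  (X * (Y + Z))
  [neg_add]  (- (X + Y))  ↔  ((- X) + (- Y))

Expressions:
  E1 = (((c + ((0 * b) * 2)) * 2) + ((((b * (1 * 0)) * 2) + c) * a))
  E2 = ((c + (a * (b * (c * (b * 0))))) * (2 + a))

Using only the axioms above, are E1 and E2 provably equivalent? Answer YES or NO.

YES

(1) (1 * 0)  =[mul_zero →]=  0    ⊢ (((c + ((0 * b) * 2)) * 2) + ((((b * 0) * 2) + c) * a))
(2) ((0 * b) * 2)  =[mul_comm →]=  (2 * (0 * b))    ⊢ (((c + (2 * (0 * b))) * 2) + ((((b * 0) * 2) + c) * a))
(3) (((c + (2 * (0 * b))) * 2) + ((((b * 0) * 2) + c) * a))  =[add_comm →]=  (((((b * 0) * 2) + c) * a) + ((c + (2 * (0 * b))) * 2))
(4) (c + (2 * (0 * b)))  =[add_comm →]=  ((2 * (0 * b)) + c)    ⊢ (((((b * 0) * 2) + c) * a) + (((2 * (0 * b)) + c) * 2))
(5) (0 * b)  =[mul_comm →]=  (b * 0)    ⊢ (((((b * 0) * 2) + c) * a) + (((2 * (b * 0)) + c) * 2))
(6) ((b * 0) * 2)  =[mul_comm →]=  (2 * (b * 0))    ⊢ ((((2 * (b * 0)) + c) * a) + (((2 * (b * 0)) + c) * 2))
(7) ((((2 * (b * 0)) + c) * a) + (((2 * (b * 0)) + c) * 2))  =[distrib →]=  (((2 * (b * 0)) + c) * (a + 2))
(8) (a + 2)  =[add_comm →]=  (2 + a)    ⊢ (((2 * (b * 0)) + c) * (2 + a))
(9) ((2 * (b * 0)) + c)  =[add_comm →]=  (c + (2 * (b * 0)))    ⊢ ((c + (2 * (b * 0))) * (2 + a))
(10) (b * 0)  =[mul_zero →]=  0    ⊢ ((c + (2 * 0)) * (2 + a))
(11) (2 * 0)  =[mul_zero →]=  0    ⊢ ((c + 0) * (2 + a))
(12) (c + 0)  =[add_comm →]=  (0 + c)    ⊢ ((0 + c) * (2 + a))
(13) ((0 + c) * (2 + a))  =[mul_comm →]=  ((2 + a) * (0 + c))
(14) 0  =[mul_zero ←]=  (a * 0)    ⊢ ((2 + a) * ((a * 0) + c))
(15) 0  =[mul_zero ←]=  (b * 0)    ⊢ ((2 + a) * ((a * (b * 0)) + c))
(16) (b * 0)  =[mul_comm →]=  (0 * b)    ⊢ ((2 + a) * ((a * (0 * b)) + c))
(17) (a * (0 * b))  =[mul_comm →]=  ((0 * b) * a)    ⊢ ((2 + a) * (((0 * b) * a) + c))
(18) (0 * b)  =[mul_comm →]=  (b * 0)    ⊢ ((2 + a) * (((b * 0) * a) + c))
(19) ((2 + a) * (((b * 0) * a) + c))  =[mul_comm →]=  ((((b * 0) * a) + c) * (2 + a))
(20) (((b * 0) * a) + c)  =[add_comm →]=  (c + ((b * 0) * a))    ⊢ ((c + ((b * 0) * a)) * (2 + a))
(21) ((b * 0) * a)  =[mul_comm →]=  (a * (b * 0))    ⊢ ((c + (a * (b * 0))) * (2 + a))
(22) 0  =[mul_zero ←]=  (c * 0)    ⊢ ((c + (a * (b * (c * 0)))) * (2 + a))
(23) 0  =[mul_zero ←]=  (b * 0)    ⊢ E2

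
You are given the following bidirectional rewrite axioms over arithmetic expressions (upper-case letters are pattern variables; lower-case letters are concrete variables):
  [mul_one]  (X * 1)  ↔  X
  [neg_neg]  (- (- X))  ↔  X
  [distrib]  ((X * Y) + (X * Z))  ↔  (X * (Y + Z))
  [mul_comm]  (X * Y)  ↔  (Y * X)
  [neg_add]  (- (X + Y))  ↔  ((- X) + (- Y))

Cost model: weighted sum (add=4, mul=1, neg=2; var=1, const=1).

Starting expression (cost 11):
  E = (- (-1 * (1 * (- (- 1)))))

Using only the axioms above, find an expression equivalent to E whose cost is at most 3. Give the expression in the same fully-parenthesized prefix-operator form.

(- -1)   [cost 3]

1. [neg_neg →] (- (- 1))  →  1;  E = (- (-1 * (1 * 1)))
2. [mul_one →] (1 * 1)  →  1;  E = (- (-1 * 1))
3. [mul_one →] (-1 * 1)  →  -1;  cost 3 ≤ 3, done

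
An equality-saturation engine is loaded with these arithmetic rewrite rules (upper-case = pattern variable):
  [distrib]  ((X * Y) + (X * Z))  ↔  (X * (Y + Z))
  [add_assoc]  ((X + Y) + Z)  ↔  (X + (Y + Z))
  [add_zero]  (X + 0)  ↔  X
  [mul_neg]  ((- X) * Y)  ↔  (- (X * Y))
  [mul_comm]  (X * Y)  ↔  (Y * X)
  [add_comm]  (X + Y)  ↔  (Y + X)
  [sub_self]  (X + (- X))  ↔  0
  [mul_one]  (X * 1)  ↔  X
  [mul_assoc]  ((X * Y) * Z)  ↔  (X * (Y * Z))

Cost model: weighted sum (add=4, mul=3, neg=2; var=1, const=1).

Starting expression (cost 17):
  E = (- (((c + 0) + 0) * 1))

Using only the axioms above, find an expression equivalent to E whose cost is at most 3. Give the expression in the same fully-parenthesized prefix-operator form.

(1) (c + 0)  =[add_zero →]=  c    ⊢ (- ((c + 0) * 1))
(2) (c + 0)  =[add_zero →]=  c    ⊢ (- (c * 1))
(3) (c * 1)  =[mul_one →]=  c    ⊢ cost 3, within 3

(- c)   [cost 3]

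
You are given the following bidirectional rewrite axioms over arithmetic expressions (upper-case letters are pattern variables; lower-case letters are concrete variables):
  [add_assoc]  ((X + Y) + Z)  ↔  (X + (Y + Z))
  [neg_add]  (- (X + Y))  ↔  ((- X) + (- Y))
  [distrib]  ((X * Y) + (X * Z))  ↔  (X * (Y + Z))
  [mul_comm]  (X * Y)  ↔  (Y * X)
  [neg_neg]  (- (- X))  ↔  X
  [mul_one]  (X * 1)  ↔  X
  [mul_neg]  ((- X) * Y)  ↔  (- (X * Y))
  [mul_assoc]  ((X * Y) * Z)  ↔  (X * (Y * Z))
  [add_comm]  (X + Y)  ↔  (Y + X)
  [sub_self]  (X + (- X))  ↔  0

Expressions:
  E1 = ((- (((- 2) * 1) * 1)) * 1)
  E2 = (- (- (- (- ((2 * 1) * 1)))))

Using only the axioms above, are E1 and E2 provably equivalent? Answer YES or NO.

YES

(1) (((- 2) * 1) * 1)  =[mul_one →]=  ((- 2) * 1)    ⊢ ((- ((- 2) * 1)) * 1)
(2) ((- 2) * 1)  =[mul_one →]=  (- 2)    ⊢ ((- (- 2)) * 1)
(3) ((- (- 2)) * 1)  =[mul_one →]=  (- (- 2))
(4) (- 2)  =[neg_neg ←]=  (- (- (- 2)))    ⊢ (- (- (- (- 2))))
(5) 2  =[mul_one ←]=  (2 * 1)    ⊢ (- (- (- (- (2 * 1)))))
(6) 2  =[mul_one ←]=  (2 * 1)    ⊢ E2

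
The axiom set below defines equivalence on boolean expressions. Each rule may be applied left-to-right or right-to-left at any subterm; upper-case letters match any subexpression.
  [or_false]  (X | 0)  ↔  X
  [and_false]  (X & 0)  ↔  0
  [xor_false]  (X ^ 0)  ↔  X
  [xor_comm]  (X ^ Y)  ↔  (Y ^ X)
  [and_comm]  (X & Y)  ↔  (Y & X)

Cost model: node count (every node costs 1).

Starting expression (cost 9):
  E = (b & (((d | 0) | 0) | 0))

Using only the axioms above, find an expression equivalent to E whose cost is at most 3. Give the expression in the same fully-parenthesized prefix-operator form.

(b & d)   [cost 3]

1. [or_false →] ((d | 0) | 0)  →  (d | 0);  E = (b & ((d | 0) | 0))
2. [or_false →] ((d | 0) | 0)  →  (d | 0);  E = (b & (d | 0))
3. [or_false →] (d | 0)  →  d;  cost 3 ≤ 3, done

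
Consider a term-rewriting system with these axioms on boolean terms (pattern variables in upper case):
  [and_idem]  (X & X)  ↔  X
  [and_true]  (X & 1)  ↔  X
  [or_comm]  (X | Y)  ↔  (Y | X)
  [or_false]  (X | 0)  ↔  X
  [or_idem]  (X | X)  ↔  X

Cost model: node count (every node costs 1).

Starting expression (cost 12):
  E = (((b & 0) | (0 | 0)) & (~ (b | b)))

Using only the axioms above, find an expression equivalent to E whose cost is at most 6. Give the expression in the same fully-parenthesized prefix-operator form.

step 1: or_idem (→) rewrites (b | b) into b, now (((b & 0) | (0 | 0)) & (~ b))
step 2: or_false (→) rewrites (0 | 0) into 0, now (((b & 0) | 0) & (~ b))
step 3: or_false (→) rewrites ((b & 0) | 0) into (b & 0), reaching cost 6 (bound 6)

((b & 0) & (~ b))   [cost 6]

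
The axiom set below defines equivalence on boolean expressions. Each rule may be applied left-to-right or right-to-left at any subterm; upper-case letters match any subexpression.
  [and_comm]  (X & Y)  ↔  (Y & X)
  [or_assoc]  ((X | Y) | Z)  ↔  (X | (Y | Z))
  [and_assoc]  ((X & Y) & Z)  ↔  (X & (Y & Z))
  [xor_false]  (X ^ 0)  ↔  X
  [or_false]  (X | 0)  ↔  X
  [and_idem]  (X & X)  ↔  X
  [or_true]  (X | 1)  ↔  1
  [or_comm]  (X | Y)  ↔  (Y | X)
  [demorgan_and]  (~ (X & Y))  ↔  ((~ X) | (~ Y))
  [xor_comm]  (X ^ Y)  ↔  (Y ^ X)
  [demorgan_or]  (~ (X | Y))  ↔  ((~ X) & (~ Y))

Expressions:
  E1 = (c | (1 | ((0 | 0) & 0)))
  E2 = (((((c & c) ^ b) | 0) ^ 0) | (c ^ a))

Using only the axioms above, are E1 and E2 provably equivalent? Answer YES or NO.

All listed rules preserve value, hence provable equivalence implies equal values everywhere; look for a separating assignment.
a=0, b=0, c=0 gives E1 ↦ 1, E2 ↦ 0; values differ ⇒ not provably equivalent.

NO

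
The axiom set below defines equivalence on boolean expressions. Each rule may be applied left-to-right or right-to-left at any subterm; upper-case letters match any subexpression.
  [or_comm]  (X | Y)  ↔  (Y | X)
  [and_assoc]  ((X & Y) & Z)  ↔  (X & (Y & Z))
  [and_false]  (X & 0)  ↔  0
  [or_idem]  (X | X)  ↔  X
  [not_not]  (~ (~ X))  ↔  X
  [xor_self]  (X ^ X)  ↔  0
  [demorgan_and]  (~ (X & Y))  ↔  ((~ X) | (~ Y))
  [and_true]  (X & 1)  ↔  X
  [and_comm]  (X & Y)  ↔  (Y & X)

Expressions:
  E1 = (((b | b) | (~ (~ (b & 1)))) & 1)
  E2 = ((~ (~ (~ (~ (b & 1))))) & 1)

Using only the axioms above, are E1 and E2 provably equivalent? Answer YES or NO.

step 1: not_not (→) rewrites (~ (~ (b & 1))) into (b & 1), now (((b | b) | (b & 1)) & 1)
step 2: and_true (→) rewrites (b & 1) into b, now (((b | b) | b) & 1)
step 3: or_idem (→) rewrites (b | b) into b, now ((b | b) & 1)
step 4: or_idem (→) rewrites (b | b) into b, now (b & 1)
step 5: not_not (←) rewrites b into (~ (~ b)), now ((~ (~ b)) & 1)
step 6: and_true (←) rewrites b into (b & 1), now ((~ (~ (b & 1))) & 1)
step 7: not_not (←) rewrites (b & 1) into (~ (~ (b & 1))), which is E2

YES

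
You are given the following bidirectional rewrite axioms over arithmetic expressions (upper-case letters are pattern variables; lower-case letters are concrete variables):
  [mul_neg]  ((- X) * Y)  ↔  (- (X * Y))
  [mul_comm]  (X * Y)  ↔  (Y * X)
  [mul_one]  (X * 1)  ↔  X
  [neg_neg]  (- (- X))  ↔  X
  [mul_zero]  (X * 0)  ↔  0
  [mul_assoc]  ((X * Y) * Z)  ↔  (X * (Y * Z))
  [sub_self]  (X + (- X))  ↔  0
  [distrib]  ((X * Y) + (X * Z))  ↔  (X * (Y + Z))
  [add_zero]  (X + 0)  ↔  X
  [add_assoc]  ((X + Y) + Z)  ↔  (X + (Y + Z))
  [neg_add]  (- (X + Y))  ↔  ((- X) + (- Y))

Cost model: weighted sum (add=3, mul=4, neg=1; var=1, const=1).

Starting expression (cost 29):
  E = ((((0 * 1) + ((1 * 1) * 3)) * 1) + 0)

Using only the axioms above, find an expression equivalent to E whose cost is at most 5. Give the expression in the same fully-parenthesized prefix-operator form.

step 1: mul_one (→) rewrites (((0 * 1) + ((1 * 1) * 3)) * 1) into ((0 * 1) + ((1 * 1) * 3)), now (((0 * 1) + ((1 * 1) * 3)) + 0)
step 2: mul_one (→) rewrites (0 * 1) into 0, now ((0 + ((1 * 1) * 3)) + 0)
step 3: mul_one (→) rewrites (1 * 1) into 1, now ((0 + (1 * 3)) + 0)
step 4: add_zero (→) rewrites ((0 + (1 * 3)) + 0) into (0 + (1 * 3))
step 5: mul_comm (→) rewrites (1 * 3) into (3 * 1), now (0 + (3 * 1))
step 6: mul_one (→) rewrites (3 * 1) into 3, reaching cost 5 (bound 5)

(0 + 3)   [cost 5]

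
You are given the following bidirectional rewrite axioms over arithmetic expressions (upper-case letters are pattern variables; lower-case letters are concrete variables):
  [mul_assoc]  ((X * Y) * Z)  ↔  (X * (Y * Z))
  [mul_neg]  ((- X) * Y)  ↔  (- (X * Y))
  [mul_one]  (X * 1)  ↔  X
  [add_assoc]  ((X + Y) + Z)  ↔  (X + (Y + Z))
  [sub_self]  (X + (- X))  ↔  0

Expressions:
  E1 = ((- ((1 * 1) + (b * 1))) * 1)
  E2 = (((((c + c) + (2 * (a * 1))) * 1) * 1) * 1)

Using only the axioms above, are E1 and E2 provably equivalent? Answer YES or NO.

Every axiom is a valid identity, so a rewrite proof would force E1 and E2 to agree under every assignment.
At a=0, b=0, c=0: E1 = -1 but E2 = 0; they differ, so no derivation exists.

NO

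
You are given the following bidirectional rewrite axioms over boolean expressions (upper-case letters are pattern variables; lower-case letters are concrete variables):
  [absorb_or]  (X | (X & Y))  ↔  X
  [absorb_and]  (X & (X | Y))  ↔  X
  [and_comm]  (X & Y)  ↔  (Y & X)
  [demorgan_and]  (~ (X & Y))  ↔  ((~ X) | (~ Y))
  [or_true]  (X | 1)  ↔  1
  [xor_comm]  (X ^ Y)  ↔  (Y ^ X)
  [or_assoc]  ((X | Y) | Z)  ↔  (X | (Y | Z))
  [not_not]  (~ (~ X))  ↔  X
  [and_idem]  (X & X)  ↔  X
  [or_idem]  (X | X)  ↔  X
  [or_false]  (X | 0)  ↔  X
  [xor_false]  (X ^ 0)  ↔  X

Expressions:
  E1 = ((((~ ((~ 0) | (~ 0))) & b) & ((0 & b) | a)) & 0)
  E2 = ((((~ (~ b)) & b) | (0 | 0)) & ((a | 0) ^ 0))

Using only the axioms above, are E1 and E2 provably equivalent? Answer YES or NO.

NO

The axioms are sound identities: if E1 ↔* E2 then E1 and E2 evaluate identically under any assignment.
Under a=1, b=1: E1 evaluates to 0, E2 to 1. Distinct ⇒ no rewrite sequence connects them.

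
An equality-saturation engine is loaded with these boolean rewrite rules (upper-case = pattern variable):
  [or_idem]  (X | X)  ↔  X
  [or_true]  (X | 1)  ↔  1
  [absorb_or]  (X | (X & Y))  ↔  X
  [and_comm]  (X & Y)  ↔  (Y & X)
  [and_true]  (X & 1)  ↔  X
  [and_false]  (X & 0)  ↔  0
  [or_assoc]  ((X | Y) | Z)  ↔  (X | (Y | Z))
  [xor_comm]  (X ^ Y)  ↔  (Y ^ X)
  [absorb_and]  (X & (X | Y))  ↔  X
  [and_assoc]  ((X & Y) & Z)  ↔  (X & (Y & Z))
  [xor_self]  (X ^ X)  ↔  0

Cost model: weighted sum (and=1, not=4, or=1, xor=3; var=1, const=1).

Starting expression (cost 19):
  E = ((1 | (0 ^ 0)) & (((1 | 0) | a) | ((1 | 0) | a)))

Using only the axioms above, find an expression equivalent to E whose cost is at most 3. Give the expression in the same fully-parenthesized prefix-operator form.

(1) (((1 | 0) | a) | ((1 | 0) | a))  =[or_idem →]=  ((1 | 0) | a)    ⊢ ((1 | (0 ^ 0)) & ((1 | 0) | a))
(2) (0 ^ 0)  =[xor_self →]=  0    ⊢ ((1 | 0) & ((1 | 0) | a))
(3) ((1 | 0) & ((1 | 0) | a))  =[absorb_and →]=  (1 | 0)    ⊢ cost 3, within 3

(1 | 0)   [cost 3]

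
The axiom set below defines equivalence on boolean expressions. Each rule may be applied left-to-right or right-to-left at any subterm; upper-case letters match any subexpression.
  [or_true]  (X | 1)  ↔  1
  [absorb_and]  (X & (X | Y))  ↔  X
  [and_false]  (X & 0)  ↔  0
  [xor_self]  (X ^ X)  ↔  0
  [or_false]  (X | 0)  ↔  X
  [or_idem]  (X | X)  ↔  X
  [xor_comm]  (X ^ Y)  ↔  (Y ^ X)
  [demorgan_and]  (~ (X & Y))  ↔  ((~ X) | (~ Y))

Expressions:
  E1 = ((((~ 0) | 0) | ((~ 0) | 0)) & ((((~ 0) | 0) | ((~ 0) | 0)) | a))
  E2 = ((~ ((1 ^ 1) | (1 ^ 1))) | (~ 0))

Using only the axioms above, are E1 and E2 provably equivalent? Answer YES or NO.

YES

step 1: absorb_and (→) rewrites ((((~ 0) | 0) | ((~ 0) | 0)) & ((((~ 0) | 0) | ((~ 0) | 0)) | a)) into (((~ 0) | 0) | ((~ 0) | 0))
step 2: or_idem (→) rewrites (((~ 0) | 0) | ((~ 0) | 0)) into ((~ 0) | 0)
step 3: or_false (→) rewrites ((~ 0) | 0) into (~ 0)
step 4: or_idem (←) rewrites (~ 0) into ((~ 0) | (~ 0))
step 5: xor_self (←) rewrites 0 into (1 ^ 1), now ((~ (1 ^ 1)) | (~ 0))
step 6: or_idem (←) rewrites (1 ^ 1) into ((1 ^ 1) | (1 ^ 1)), which is E2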